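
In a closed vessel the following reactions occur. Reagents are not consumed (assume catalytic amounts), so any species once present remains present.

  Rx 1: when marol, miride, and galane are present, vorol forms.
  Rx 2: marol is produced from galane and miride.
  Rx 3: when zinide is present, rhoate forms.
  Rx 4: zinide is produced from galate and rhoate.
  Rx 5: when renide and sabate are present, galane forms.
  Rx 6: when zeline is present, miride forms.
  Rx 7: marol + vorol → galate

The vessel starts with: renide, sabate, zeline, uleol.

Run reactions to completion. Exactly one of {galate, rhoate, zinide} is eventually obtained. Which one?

galate

zeline present → miride forms (Rx 6).
renide and sabate present → galane forms (Rx 5).
galane and miride present → marol forms (Rx 2).
marol, miride, and galane present → vorol forms (Rx 1).
marol and vorol present → galate forms (Rx 7).
zinide would need galate and rhoate (Rx 4), but rhoate never forms. rhoate would need zinide (Rx 3), but zinide never forms.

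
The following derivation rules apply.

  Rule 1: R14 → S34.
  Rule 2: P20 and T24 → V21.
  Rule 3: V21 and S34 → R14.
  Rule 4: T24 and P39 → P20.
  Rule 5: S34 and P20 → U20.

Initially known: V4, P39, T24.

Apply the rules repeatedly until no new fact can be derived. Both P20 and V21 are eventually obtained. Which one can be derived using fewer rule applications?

P20

P20: T24 and P39 hold, so P20 follows (Rule 4). [1 rule application]
V21: From T24 and P39, Rule 4 gives P20. P20 and T24 hold, so V21 follows (Rule 2). [2 rule applications]
P20 needs fewer.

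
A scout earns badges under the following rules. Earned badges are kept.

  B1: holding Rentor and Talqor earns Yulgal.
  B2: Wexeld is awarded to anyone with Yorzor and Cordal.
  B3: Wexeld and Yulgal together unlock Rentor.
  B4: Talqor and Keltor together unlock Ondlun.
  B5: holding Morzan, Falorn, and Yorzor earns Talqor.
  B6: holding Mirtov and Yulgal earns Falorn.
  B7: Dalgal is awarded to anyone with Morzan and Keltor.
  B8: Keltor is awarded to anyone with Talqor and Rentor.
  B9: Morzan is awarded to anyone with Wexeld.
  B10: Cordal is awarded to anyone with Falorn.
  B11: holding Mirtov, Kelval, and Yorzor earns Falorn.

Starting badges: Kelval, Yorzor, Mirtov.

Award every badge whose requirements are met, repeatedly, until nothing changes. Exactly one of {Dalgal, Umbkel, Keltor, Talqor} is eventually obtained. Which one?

With Mirtov, Kelval, and Yorzor, Falorn is earned (B11).
With Falorn, Cordal is earned (B10).
With Yorzor and Cordal, Wexeld is earned (B2).
With Wexeld, Morzan is earned (B9).
With Morzan, Falorn, and Yorzor, Talqor is earned (B5).
No rule produces Umbkel, and it is not given. Dalgal would need Morzan and Keltor (B7), but Keltor is never earned. Keltor would need Talqor and Rentor (B8), but Rentor is never earned.

Talqor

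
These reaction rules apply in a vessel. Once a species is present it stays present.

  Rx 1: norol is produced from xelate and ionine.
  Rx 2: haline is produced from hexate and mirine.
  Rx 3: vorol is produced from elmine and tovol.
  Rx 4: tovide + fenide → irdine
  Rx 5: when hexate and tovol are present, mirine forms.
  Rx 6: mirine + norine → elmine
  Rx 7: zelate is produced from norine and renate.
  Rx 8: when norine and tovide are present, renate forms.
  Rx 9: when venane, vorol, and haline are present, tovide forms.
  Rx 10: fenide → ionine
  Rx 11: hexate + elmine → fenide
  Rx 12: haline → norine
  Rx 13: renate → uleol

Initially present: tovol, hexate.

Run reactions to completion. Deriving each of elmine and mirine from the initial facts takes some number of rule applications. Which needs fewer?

mirine

mirine: hexate and tovol present → mirine forms (Rx 5). [1 rule application]
elmine: hexate and tovol present → mirine forms (Rx 5). hexate and mirine present → haline forms (Rx 2). haline present → norine forms (Rx 12). mirine and norine present → elmine forms (Rx 6). [4 rule applications]
mirine needs fewer.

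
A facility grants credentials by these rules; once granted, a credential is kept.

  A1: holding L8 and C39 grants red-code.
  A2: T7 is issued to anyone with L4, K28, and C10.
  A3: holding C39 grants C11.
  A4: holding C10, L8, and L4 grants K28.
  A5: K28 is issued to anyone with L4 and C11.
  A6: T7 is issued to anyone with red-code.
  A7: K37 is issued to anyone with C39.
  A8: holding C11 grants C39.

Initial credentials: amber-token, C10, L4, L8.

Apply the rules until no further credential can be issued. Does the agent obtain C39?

C39 would need C11 (A8), but C11 is never granted.

No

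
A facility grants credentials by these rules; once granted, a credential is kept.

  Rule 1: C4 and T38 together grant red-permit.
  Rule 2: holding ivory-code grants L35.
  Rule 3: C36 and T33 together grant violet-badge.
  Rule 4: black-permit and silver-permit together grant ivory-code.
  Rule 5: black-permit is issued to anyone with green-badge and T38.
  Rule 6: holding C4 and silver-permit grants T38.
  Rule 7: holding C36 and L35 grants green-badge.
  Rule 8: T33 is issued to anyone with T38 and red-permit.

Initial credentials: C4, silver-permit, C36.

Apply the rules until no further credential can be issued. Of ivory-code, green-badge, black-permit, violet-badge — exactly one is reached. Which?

Holding C4 and silver-permit grants T38 (Rule 6).
Holding C4 and T38 grants red-permit (Rule 1).
Holding T38 and red-permit grants T33 (Rule 8).
Holding C36 and T33 grants violet-badge (Rule 3).
green-badge would need C36 and L35 (Rule 7), but L35 is never granted. ivory-code would need black-permit and silver-permit (Rule 4), but black-permit is never granted. black-permit would need green-badge and T38 (Rule 5), but green-badge is never granted.

violet-badge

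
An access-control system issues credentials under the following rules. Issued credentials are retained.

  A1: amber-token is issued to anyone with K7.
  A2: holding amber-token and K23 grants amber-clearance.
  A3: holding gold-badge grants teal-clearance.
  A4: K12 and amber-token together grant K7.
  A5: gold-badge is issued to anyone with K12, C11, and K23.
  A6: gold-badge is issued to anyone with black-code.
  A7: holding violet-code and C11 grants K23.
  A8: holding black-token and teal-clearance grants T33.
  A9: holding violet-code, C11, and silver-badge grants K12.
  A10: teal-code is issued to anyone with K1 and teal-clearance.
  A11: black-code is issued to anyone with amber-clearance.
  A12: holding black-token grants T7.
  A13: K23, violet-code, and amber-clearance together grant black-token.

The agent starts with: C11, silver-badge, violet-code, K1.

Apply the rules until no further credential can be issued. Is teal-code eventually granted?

Yes

Holding violet-code, C11, and silver-badge grants K12 (A9).
Holding violet-code and C11 grants K23 (A7).
Holding K12, C11, and K23 grants gold-badge (A5).
Holding gold-badge grants teal-clearance (A3).
Holding K1 and teal-clearance grants teal-code (A10).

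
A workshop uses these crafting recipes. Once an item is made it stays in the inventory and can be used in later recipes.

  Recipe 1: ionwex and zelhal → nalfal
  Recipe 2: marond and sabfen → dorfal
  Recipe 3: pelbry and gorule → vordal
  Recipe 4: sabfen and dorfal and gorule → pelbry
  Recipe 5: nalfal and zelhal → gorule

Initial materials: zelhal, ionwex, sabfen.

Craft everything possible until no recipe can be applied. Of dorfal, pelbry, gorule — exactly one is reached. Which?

gorule

Using Recipe 1, ionwex and zelhal make nalfal.
Using Recipe 5, nalfal and zelhal make gorule.
dorfal would need marond and sabfen (Recipe 2), but marond is never obtained. pelbry would need sabfen, dorfal, and gorule (Recipe 4), but dorfal is never obtained.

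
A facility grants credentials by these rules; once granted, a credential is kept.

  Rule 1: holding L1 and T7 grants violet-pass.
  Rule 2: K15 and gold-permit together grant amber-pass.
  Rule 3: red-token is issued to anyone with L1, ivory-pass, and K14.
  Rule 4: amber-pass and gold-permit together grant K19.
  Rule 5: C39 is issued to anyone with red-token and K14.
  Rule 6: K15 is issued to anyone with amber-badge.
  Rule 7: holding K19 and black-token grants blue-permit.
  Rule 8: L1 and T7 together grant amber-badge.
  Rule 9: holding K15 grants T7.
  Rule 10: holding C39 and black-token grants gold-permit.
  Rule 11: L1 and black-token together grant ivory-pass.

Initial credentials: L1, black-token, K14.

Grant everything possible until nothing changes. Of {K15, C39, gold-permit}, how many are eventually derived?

2

Holding L1 and black-token grants ivory-pass (Rule 11).
Holding L1, ivory-pass, and K14 grants red-token (Rule 3).
Holding red-token and K14 grants C39 (Rule 5).
Holding C39 and black-token grants gold-permit (Rule 10).
K15 would need amber-badge (Rule 6), but amber-badge is never granted.
C39: reached.
gold-permit: reached.
Reached: C39 and gold-permit — 2 of the 3.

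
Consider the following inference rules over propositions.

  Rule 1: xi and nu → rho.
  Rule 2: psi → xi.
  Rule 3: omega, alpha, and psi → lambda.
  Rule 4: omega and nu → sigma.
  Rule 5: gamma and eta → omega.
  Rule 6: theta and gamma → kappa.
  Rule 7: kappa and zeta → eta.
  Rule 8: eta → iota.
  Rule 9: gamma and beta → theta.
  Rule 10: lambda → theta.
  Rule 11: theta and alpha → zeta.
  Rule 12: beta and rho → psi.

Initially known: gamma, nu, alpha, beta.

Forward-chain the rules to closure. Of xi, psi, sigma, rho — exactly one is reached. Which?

From gamma and beta, Rule 9 gives theta.
theta and alpha hold, so zeta follows (Rule 11).
From theta and gamma, Rule 6 gives kappa.
kappa and zeta hold, so eta follows (Rule 7).
gamma and eta hold, so omega follows (Rule 5).
From omega and nu, Rule 4 gives sigma.
psi would need beta and rho (Rule 12), but rho is never established. xi would need psi (Rule 2), but psi is never established. rho would need xi and nu (Rule 1), but xi is never established.

sigma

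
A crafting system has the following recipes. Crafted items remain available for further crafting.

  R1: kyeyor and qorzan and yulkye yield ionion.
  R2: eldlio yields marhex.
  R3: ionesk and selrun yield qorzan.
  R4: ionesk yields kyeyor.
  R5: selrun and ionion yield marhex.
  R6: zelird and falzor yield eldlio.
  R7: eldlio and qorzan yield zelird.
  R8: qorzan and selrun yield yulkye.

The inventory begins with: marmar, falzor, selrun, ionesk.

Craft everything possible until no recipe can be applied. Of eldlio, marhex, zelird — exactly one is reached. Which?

marhex

Using R4, ionesk makes kyeyor.
Using R3, ionesk and selrun make qorzan.
qorzan and selrun → yulkye (R8).
kyeyor and qorzan and yulkye → ionion (R1).
selrun and ionion → marhex (R5).
zelird would need eldlio and qorzan (R7), but eldlio is never obtained. eldlio would need zelird and falzor (R6), but zelird is never obtained.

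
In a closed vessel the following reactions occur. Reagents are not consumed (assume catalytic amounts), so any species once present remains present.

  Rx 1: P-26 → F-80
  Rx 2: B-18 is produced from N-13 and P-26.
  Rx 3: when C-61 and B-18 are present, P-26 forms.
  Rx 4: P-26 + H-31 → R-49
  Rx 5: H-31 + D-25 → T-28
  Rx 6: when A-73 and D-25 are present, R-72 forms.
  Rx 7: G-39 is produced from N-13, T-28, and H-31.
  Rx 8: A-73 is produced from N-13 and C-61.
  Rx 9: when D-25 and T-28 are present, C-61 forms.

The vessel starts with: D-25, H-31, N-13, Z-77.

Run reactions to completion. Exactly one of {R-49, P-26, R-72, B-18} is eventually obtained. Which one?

R-72

H-31 and D-25 present → T-28 forms (Rx 5).
D-25 and T-28 present → C-61 forms (Rx 9).
N-13 and C-61 present → A-73 forms (Rx 8).
A-73 and D-25 present → R-72 forms (Rx 6).
P-26 would need C-61 and B-18 (Rx 3), but B-18 never forms. B-18 would need N-13 and P-26 (Rx 2), but P-26 never forms. R-49 would need P-26 and H-31 (Rx 4), but P-26 never forms.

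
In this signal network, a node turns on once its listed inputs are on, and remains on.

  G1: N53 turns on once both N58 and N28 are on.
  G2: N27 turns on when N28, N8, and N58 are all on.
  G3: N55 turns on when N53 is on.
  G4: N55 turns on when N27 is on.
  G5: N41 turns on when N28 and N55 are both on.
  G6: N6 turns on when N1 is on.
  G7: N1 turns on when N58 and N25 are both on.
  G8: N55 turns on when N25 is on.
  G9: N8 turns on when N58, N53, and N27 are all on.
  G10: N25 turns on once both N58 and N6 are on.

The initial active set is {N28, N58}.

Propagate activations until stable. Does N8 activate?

N8 would need N58, N53, and N27 (G9), but N27 never turns on.

No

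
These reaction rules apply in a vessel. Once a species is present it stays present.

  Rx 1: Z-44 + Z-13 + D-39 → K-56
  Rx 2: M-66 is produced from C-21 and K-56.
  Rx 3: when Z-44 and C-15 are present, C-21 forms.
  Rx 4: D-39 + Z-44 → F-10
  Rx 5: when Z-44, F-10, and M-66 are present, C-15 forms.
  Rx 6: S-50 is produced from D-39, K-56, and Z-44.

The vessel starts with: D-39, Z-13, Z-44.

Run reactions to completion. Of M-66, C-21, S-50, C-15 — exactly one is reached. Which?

S-50

Z-44, Z-13, and D-39 present → K-56 forms (Rx 1).
D-39, K-56, and Z-44 present → S-50 forms (Rx 6).
C-15 would need Z-44, F-10, and M-66 (Rx 5), but M-66 never forms. M-66 would need C-21 and K-56 (Rx 2), but C-21 never forms. C-21 would need Z-44 and C-15 (Rx 3), but C-15 never forms.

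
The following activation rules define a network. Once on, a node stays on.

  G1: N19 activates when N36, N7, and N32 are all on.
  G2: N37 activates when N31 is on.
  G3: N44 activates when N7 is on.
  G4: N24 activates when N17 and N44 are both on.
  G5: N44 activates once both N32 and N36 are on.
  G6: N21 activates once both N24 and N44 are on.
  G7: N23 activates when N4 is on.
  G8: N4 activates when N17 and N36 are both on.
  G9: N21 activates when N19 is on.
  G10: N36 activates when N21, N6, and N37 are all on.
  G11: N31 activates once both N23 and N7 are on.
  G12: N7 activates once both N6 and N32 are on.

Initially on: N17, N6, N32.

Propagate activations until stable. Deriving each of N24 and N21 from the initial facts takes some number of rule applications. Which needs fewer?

N24: N6 and N32 are on, so N7 activates (G12). G3: N7 on → N44 on. N17 and N44 are on, so N24 activates (G4). [3 rule applications]
N21: G12: N6 and N32 on → N7 on. N7 is on, so N44 activates (G3). N17 and N44 are on, so N24 activates (G4). G6: N24 and N44 on → N21 on. [4 rule applications]
N24 needs fewer.

N24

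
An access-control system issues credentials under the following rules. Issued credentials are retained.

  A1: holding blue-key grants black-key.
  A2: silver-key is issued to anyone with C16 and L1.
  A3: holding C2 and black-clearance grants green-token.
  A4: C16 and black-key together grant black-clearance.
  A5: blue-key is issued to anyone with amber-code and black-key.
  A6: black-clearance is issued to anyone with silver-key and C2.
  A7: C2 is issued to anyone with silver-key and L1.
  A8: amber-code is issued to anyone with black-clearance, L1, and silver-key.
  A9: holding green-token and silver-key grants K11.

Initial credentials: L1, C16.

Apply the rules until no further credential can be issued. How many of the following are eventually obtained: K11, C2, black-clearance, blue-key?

Holding C16 and L1 grants silver-key (A2).
Holding silver-key and L1 grants C2 (A7).
Holding silver-key and C2 grants black-clearance (A6).
Holding C2 and black-clearance grants green-token (A3).
Holding green-token and silver-key grants K11 (A9).
K11: reached.
C2: reached.
black-clearance: reached.
blue-key would need amber-code and black-key (A5), but black-key is never granted.
Reached: K11, C2, and black-clearance — 3 of the 4.

3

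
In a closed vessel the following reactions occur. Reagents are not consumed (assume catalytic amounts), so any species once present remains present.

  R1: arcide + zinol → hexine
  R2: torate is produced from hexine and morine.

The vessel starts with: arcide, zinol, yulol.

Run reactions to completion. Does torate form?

No

torate would need hexine and morine (R2), but morine never forms.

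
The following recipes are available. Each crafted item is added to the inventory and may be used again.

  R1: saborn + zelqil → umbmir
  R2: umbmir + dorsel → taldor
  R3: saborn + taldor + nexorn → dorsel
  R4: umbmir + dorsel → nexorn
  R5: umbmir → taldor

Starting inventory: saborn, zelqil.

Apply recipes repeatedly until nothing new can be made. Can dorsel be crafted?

No

dorsel would need saborn, taldor, and nexorn (R3), but nexorn is never obtained.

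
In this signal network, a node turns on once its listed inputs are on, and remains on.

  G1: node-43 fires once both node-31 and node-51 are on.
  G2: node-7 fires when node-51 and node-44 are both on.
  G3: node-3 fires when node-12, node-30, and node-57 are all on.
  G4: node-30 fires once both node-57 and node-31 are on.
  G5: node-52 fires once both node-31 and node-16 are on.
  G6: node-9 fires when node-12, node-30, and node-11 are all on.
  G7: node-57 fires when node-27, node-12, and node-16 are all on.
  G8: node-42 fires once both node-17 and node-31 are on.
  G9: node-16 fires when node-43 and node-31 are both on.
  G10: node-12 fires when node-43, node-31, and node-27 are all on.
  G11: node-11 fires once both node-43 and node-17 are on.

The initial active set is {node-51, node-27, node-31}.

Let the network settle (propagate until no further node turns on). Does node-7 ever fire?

No

node-7 would need node-51 and node-44 (G2), but node-44 never turns on.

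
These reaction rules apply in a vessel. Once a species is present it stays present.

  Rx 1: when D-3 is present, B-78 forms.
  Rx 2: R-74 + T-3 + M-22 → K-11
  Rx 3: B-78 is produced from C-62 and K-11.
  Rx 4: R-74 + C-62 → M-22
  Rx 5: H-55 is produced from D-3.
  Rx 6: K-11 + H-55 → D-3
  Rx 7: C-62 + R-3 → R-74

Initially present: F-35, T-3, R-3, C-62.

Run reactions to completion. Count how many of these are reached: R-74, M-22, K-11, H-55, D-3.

C-62 and R-3 present → R-74 forms (Rx 7).
R-74 and C-62 present → M-22 forms (Rx 4).
R-74, T-3, and M-22 present → K-11 forms (Rx 2).
R-74: reached.
M-22: reached.
K-11: reached.
H-55 would need D-3 (Rx 5), but D-3 never forms.
D-3 would need K-11 and H-55 (Rx 6), but H-55 never forms.
Reached: R-74, M-22, and K-11 — 3 of the 5.

3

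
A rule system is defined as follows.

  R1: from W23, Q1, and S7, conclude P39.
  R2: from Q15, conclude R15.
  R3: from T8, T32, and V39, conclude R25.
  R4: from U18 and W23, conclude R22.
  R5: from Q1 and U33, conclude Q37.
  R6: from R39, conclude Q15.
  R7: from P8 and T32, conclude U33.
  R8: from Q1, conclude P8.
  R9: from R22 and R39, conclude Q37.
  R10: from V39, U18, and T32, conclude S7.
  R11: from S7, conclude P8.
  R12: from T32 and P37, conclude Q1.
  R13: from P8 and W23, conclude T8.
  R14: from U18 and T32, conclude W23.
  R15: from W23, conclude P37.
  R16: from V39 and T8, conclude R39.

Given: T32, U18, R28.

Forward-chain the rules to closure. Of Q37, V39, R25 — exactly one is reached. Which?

Q37

U18 and T32 hold, so W23 follows (R14).
From W23, R15 gives P37.
T32 and P37 hold, so Q1 follows (R12).
Q1 holds, so P8 follows (R8).
From P8 and T32, R7 gives U33.
Q1 and U33 hold, so Q37 follows (R5).
No rule produces V39, and it is not given. R25 would need T8, T32, and V39 (R3), but V39 is never established.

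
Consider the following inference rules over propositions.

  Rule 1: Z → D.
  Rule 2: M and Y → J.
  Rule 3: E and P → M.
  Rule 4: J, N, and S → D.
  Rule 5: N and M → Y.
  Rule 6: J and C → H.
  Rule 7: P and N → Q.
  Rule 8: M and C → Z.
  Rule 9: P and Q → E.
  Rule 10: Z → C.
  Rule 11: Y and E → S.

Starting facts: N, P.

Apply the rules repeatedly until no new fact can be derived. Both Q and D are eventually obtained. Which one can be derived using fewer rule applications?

Q: From P and N, Rule 7 gives Q. [1 rule application]
D: From P and N, Rule 7 gives Q. From P and Q, Rule 9 gives E. From E and P, Rule 3 gives M. From N and M, Rule 5 gives Y. M and Y hold, so J follows (Rule 2). Y and E hold, so S follows (Rule 11). From J, N, and S, Rule 4 gives D. [7 rule applications]
Q needs fewer.

Q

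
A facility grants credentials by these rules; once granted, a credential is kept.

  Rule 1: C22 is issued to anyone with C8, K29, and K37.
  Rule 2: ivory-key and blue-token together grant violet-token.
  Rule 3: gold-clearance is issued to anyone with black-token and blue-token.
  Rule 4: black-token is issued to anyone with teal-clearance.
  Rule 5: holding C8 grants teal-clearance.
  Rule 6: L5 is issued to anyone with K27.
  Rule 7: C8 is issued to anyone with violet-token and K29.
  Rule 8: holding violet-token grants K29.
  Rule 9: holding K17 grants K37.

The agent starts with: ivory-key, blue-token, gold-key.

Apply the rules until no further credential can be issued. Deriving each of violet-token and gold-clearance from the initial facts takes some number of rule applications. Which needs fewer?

violet-token: Holding ivory-key and blue-token grants violet-token (Rule 2). [1 rule application]
gold-clearance: Holding ivory-key and blue-token grants violet-token (Rule 2). Holding violet-token grants K29 (Rule 8). Holding violet-token and K29 grants C8 (Rule 7). Holding C8 grants teal-clearance (Rule 5). Holding teal-clearance grants black-token (Rule 4). Holding black-token and blue-token grants gold-clearance (Rule 3). [6 rule applications]
violet-token needs fewer.

violet-token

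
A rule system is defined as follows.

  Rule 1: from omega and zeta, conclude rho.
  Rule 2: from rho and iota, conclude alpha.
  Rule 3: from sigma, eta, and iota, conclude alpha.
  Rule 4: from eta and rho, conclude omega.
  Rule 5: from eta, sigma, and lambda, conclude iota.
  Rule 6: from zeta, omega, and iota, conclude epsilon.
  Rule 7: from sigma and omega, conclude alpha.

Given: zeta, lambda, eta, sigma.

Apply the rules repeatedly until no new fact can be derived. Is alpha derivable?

eta, sigma, and lambda hold, so iota follows (Rule 5).
sigma, eta, and iota hold, so alpha follows (Rule 3).

Yes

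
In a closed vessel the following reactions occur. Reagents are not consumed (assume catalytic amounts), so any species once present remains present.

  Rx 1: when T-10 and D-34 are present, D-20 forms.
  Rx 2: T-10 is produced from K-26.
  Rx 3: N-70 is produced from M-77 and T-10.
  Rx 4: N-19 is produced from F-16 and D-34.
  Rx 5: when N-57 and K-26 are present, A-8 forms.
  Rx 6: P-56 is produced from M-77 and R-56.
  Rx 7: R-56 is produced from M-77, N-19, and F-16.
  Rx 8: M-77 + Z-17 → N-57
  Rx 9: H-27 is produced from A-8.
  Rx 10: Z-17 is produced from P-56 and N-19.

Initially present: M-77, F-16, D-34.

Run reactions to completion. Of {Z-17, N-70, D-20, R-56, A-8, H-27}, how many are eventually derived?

F-16 and D-34 present → N-19 forms (Rx 4).
M-77, N-19, and F-16 present → R-56 forms (Rx 7).
M-77 and R-56 present → P-56 forms (Rx 6).
P-56 and N-19 present → Z-17 forms (Rx 10).
Z-17: reached.
N-70 would need M-77 and T-10 (Rx 3), but T-10 never forms.
D-20 would need T-10 and D-34 (Rx 1), but T-10 never forms.
R-56: reached.
A-8 would need N-57 and K-26 (Rx 5), but K-26 never forms.
H-27 would need A-8 (Rx 9), but A-8 never forms.
Reached: Z-17 and R-56 — 2 of the 6.

2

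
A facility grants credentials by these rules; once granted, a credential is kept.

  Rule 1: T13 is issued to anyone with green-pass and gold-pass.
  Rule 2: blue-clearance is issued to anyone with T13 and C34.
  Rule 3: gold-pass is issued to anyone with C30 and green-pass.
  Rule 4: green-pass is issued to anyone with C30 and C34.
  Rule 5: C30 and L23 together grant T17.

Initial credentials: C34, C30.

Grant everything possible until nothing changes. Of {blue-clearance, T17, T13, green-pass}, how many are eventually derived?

3

Holding C30 and C34 grants green-pass (Rule 4).
Holding C30 and green-pass grants gold-pass (Rule 3).
Holding green-pass and gold-pass grants T13 (Rule 1).
Holding T13 and C34 grants blue-clearance (Rule 2).
blue-clearance: reached.
T17 would need C30 and L23 (Rule 5), but L23 is never granted.
T13: reached.
green-pass: reached.
Reached: blue-clearance, T13, and green-pass — 3 of the 4.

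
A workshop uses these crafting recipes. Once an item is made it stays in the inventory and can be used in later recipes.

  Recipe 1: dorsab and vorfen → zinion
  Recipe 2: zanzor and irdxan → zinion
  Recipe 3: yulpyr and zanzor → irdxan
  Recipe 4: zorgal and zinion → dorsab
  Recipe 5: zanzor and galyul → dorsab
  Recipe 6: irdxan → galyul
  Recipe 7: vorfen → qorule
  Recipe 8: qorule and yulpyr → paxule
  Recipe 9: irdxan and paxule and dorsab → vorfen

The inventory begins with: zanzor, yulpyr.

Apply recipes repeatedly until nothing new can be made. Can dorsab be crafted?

Yes

Using Recipe 3, yulpyr and zanzor make irdxan.
irdxan → galyul (Recipe 6).
zanzor and galyul → dorsab (Recipe 5).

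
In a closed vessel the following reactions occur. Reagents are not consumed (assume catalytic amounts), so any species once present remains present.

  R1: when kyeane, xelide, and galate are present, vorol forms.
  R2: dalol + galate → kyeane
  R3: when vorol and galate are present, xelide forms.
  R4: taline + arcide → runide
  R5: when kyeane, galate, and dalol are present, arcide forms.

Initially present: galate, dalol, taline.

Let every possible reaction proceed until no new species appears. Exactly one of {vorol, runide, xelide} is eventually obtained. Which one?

dalol and galate present → kyeane forms (R2).
kyeane, galate, and dalol present → arcide forms (R5).
taline and arcide present → runide forms (R4).
vorol would need kyeane, xelide, and galate (R1), but xelide never forms. xelide would need vorol and galate (R3), but vorol never forms.

runide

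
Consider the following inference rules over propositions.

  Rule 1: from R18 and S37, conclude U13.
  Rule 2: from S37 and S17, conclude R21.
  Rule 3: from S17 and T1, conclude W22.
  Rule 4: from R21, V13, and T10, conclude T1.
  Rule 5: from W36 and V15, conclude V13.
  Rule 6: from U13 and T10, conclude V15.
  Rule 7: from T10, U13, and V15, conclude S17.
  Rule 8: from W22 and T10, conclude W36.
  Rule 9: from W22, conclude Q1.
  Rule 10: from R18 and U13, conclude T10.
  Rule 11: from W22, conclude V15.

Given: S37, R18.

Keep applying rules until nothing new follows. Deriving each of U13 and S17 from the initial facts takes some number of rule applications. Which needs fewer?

U13: From R18 and S37, Rule 1 gives U13. [1 rule application]
S17: From R18 and S37, Rule 1 gives U13. R18 and U13 hold, so T10 follows (Rule 10). U13 and T10 hold, so V15 follows (Rule 6). From T10, U13, and V15, Rule 7 gives S17. [4 rule applications]
U13 needs fewer.

U13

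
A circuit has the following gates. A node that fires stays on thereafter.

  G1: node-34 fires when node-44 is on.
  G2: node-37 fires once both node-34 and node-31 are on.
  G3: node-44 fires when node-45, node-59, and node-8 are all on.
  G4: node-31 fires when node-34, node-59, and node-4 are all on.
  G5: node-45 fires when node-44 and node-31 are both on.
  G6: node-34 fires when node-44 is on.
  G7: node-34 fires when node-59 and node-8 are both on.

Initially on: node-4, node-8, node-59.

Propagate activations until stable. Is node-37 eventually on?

Yes

node-59 and node-8 are on, so node-34 fires (G7).
node-34, node-59, and node-4 are on, so node-31 fires (G4).
node-34 and node-31 are on, so node-37 fires (G2).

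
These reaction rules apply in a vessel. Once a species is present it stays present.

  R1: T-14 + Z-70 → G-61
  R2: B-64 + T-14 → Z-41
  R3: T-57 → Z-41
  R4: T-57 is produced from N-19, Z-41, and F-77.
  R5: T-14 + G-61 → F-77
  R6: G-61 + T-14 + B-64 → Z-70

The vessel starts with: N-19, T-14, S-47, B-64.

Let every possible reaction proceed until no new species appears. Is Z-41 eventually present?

B-64 and T-14 present → Z-41 forms (R2).

Yes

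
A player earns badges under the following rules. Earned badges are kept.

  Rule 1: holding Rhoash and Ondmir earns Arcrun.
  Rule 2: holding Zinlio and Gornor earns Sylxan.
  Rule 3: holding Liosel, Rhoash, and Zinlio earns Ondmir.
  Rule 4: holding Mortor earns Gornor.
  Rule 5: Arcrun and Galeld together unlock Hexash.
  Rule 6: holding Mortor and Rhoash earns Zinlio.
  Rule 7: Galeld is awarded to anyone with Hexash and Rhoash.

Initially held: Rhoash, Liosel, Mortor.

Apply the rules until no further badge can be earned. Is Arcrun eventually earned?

Yes

With Mortor and Rhoash, Zinlio is earned (Rule 6).
With Liosel, Rhoash, and Zinlio, Ondmir is earned (Rule 3).
With Rhoash and Ondmir, Arcrun is earned (Rule 1).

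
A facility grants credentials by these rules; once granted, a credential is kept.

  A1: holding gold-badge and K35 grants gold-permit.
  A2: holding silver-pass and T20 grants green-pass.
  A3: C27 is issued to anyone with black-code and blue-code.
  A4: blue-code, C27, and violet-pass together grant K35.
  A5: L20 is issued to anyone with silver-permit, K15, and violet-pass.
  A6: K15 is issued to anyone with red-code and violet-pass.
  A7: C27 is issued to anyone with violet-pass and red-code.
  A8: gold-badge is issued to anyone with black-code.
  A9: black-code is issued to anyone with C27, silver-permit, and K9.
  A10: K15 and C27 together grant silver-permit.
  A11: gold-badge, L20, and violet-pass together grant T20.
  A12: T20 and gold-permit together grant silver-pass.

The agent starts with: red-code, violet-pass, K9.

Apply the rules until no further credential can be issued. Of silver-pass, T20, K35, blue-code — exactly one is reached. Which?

Holding red-code and violet-pass grants K15 (A6).
Holding violet-pass and red-code grants C27 (A7).
Holding K15 and C27 grants silver-permit (A10).
Holding C27, silver-permit, and K9 grants black-code (A9).
Holding silver-permit, K15, and violet-pass grants L20 (A5).
Holding black-code grants gold-badge (A8).
Holding gold-badge, L20, and violet-pass grants T20 (A11).
No rule produces blue-code, and it is not given. silver-pass would need T20 and gold-permit (A12), but gold-permit is never granted. K35 would need blue-code, C27, and violet-pass (A4), but blue-code is never granted.

T20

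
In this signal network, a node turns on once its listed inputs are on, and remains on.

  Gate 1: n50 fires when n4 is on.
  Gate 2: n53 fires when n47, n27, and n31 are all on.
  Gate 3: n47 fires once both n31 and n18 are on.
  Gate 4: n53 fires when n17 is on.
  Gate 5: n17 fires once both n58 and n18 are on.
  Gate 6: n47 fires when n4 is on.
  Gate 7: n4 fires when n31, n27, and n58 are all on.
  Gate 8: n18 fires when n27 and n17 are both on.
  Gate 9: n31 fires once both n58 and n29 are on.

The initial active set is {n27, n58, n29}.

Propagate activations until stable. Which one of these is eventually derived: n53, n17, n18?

n53

Gate 9: n58 and n29 on → n31 on.
n31, n27, and n58 are on, so n4 fires (Gate 7).
n4 is on, so n47 fires (Gate 6).
n47, n27, and n31 are on, so n53 fires (Gate 2).
n18 would need n27 and n17 (Gate 8), but n17 never turns on. n17 would need n58 and n18 (Gate 5), but n18 never turns on.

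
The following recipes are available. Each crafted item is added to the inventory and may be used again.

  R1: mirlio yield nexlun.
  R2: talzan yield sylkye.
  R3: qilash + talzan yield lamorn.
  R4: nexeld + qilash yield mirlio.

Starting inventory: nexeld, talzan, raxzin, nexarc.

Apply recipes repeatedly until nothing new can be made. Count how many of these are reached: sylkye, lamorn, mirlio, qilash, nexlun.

talzan → sylkye (R2).
sylkye: reached.
lamorn would need qilash and talzan (R3), but qilash is never obtained.
mirlio would need nexeld and qilash (R4), but qilash is never obtained.
No rule produces qilash, and it is not given.
nexlun would need mirlio (R1), but mirlio is never obtained.
Reached: sylkye — 1 of the 5.

1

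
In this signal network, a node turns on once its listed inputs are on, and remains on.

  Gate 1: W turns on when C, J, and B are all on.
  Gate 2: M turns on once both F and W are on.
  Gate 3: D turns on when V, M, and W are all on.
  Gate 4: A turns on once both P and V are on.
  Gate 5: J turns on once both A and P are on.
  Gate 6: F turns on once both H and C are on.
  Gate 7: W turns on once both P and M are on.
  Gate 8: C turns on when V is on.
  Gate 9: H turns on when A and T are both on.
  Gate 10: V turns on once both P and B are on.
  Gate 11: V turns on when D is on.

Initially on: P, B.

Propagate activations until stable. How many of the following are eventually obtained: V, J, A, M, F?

3

P and B are on, so V turns on (Gate 10).
P and V are on, so A turns on (Gate 4).
Gate 5: A and P on → J on.
V: reached.
J: reached.
A: reached.
M would need F and W (Gate 2), but F never turns on.
F would need H and C (Gate 6), but H never turns on.
Reached: V, J, and A — 3 of the 5.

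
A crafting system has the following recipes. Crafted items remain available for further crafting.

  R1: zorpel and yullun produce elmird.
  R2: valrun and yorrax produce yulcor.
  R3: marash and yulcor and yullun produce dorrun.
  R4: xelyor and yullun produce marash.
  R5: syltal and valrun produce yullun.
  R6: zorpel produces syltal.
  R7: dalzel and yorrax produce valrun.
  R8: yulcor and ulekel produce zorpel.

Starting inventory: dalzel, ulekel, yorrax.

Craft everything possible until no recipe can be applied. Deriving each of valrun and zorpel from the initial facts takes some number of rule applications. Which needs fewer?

valrun: dalzel and yorrax → valrun (R7). [1 rule application]
zorpel: dalzel and yorrax → valrun (R7). Using R2, valrun and yorrax make yulcor. Using R8, yulcor and ulekel make zorpel. [3 rule applications]
valrun needs fewer.

valrun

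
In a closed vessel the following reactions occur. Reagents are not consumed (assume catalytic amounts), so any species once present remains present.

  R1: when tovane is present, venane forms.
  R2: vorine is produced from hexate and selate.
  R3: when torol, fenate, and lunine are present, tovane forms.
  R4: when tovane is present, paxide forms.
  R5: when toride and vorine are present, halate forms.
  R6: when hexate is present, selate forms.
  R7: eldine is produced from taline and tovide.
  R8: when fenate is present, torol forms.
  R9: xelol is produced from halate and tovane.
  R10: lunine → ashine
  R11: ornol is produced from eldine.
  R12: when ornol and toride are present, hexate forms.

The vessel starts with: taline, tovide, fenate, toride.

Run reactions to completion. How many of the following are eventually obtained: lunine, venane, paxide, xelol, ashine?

0

No rule produces lunine, and it is not given.
venane would need tovane (R1), but tovane never forms.
paxide would need tovane (R4), but tovane never forms.
xelol would need halate and tovane (R9), but tovane never forms.
ashine would need lunine (R10), but lunine never forms.
None of the 5 are reached.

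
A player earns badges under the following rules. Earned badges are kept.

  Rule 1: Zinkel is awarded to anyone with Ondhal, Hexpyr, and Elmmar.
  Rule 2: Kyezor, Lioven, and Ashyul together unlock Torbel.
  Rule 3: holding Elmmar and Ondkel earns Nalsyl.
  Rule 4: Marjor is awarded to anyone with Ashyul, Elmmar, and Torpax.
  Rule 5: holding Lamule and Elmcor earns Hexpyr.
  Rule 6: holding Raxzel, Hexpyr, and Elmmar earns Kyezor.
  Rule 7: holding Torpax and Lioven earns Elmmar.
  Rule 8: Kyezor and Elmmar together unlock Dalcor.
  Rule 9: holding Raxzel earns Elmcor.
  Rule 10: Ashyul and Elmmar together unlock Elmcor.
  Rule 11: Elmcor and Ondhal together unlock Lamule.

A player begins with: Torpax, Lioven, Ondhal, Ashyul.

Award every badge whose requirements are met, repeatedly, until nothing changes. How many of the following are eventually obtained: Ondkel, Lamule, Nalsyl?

1

With Torpax and Lioven, Elmmar is earned (Rule 7).
With Ashyul and Elmmar, Elmcor is earned (Rule 10).
With Elmcor and Ondhal, Lamule is earned (Rule 11).
No rule produces Ondkel, and it is not given.
Lamule: reached.
Nalsyl would need Elmmar and Ondkel (Rule 3), but Ondkel is never earned.
Reached: Lamule — 1 of the 3.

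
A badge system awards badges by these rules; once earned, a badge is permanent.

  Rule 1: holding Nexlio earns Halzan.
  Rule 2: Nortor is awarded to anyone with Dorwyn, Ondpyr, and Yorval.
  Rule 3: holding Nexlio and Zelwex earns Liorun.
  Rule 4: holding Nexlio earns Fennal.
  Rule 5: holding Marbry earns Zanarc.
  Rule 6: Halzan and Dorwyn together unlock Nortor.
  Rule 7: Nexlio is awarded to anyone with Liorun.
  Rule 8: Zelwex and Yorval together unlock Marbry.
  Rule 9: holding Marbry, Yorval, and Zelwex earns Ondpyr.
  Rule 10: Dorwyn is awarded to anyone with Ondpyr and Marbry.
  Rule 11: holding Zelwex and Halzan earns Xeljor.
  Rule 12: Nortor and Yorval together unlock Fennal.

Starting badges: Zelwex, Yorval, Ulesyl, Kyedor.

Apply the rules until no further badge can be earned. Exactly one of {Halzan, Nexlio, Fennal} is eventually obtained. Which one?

With Zelwex and Yorval, Marbry is earned (Rule 8).
With Marbry, Yorval, and Zelwex, Ondpyr is earned (Rule 9).
With Ondpyr and Marbry, Dorwyn is earned (Rule 10).
With Dorwyn, Ondpyr, and Yorval, Nortor is earned (Rule 2).
With Nortor and Yorval, Fennal is earned (Rule 12).
Nexlio would need Liorun (Rule 7), but Liorun is never earned. Halzan would need Nexlio (Rule 1), but Nexlio is never earned.

Fennal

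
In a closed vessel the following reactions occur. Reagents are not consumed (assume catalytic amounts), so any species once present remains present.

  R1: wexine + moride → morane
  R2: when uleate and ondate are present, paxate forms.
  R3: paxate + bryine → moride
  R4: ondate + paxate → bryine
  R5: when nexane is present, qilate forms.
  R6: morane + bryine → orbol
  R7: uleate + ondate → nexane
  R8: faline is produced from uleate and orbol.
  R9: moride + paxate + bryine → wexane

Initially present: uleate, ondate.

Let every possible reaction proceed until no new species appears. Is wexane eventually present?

uleate and ondate present → paxate forms (R2).
ondate and paxate present → bryine forms (R4).
paxate and bryine present → moride forms (R3).
moride, paxate, and bryine present → wexane forms (R9).

Yes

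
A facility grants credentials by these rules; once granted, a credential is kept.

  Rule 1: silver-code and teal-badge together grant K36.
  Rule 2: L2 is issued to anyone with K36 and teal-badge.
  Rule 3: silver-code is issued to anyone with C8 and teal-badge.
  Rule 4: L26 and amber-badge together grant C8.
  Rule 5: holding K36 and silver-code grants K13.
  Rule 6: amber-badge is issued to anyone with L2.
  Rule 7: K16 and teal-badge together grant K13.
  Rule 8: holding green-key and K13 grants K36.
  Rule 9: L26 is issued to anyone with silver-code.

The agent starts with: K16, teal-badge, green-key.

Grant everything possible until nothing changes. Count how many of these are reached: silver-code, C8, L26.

silver-code would need C8 and teal-badge (Rule 3), but C8 is never granted.
C8 would need L26 and amber-badge (Rule 4), but L26 is never granted.
L26 would need silver-code (Rule 9), but silver-code is never granted.
None of the 3 are reached.

0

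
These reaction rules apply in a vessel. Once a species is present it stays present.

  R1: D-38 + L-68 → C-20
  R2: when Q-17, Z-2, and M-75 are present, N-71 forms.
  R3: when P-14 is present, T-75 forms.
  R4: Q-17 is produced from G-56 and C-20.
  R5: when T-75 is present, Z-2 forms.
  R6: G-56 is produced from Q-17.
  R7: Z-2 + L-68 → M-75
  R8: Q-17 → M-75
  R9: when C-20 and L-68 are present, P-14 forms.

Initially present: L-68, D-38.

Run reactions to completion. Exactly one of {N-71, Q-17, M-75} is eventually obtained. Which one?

M-75

D-38 and L-68 present → C-20 forms (R1).
C-20 and L-68 present → P-14 forms (R9).
P-14 present → T-75 forms (R3).
T-75 present → Z-2 forms (R5).
Z-2 and L-68 present → M-75 forms (R7).
Q-17 would need G-56 and C-20 (R4), but G-56 never forms. N-71 would need Q-17, Z-2, and M-75 (R2), but Q-17 never forms.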